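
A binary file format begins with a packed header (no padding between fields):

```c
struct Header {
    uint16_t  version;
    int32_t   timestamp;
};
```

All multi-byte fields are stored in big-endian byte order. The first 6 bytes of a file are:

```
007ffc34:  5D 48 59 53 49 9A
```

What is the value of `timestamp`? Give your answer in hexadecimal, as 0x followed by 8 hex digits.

`timestamp` follows `version` (2 bytes), so it starts at byte offset 2 and occupies 4 bytes.
Bytes at offsets 2..5: 59 53 49 9A.
In big-endian order the high byte comes first in memory.
The bytes are already most-significant first: 0x5953499A.

0x5953499A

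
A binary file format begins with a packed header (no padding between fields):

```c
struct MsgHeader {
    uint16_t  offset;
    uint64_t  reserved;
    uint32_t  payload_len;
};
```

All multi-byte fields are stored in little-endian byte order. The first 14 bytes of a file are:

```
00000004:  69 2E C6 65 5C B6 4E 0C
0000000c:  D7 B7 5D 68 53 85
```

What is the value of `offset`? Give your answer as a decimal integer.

11881

`offset` is the first field, at byte offset 0, occupying 2 bytes.
Bytes at offsets 0..1: 69 2E.
In little-endian order the low byte comes first in memory.
Reassemble most-significant byte first: 2E 69 → 0x2E69.
0x2E69 = 11881.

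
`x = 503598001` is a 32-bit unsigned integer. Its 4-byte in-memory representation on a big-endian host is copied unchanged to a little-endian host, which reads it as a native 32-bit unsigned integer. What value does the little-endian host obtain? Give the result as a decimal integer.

2974483486

503598001 in 32-bit hexadecimal is 0x1E044BB1.
Stored big-endian, the bytes at ascending addresses are 1E 04 4B B1.
Read back as little-endian, the first byte is least significant, giving 0xB14B041E.
0xB14B041E = 2974483486.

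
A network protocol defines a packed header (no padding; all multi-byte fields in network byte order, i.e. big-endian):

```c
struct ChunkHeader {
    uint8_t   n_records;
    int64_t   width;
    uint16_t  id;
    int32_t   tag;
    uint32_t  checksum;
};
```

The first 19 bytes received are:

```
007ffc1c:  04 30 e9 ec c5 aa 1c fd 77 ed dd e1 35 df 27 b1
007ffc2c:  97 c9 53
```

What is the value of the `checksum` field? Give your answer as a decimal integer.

`checksum` follows `n_records` (1 B), `width` (8 B), `id` (2 B), `tag` (4 B), so it starts at offset 1 + 8 + 2 + 4 = 15 and occupies 4 bytes.
Bytes at offsets 15..18: B1 97 C9 53.
In big-endian order the high byte comes first in memory.
The bytes are already most-significant first: 0xB197C953.
0xB197C953 = 2979514707.

2979514707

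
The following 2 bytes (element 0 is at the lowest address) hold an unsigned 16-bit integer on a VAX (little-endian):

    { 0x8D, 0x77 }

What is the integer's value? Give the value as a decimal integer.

Little-endian: lowest address holds the least-significant byte.
Reassemble most-significant byte first: 77 8D → 0x778D.
0x778D = 30605.

30605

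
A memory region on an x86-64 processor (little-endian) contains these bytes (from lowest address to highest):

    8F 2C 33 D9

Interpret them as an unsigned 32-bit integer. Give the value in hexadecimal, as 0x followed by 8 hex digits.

Little-endian stores the least-significant byte at the lowest address.
Reassemble most-significant byte first: D9 33 2C 8F → 0xD9332C8F.

0xD9332C8F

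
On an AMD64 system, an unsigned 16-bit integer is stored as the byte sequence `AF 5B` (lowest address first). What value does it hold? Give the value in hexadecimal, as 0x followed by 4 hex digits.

0x5BAF

Little-endian: lowest address holds the least-significant byte.
Reassemble most-significant byte first: 5B AF → 0x5BAF.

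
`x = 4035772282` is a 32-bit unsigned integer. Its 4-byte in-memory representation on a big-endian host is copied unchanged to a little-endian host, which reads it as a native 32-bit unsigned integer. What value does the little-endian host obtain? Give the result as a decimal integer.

4035772282 in 32-bit hexadecimal is 0xF08CFF7A.
Stored big-endian, the bytes at ascending addresses are F0 8C FF 7A.
Read back as little-endian, the first byte is least significant, giving 0x7AFF8CF0.
0x7AFF8CF0 = 2063568112.

2063568112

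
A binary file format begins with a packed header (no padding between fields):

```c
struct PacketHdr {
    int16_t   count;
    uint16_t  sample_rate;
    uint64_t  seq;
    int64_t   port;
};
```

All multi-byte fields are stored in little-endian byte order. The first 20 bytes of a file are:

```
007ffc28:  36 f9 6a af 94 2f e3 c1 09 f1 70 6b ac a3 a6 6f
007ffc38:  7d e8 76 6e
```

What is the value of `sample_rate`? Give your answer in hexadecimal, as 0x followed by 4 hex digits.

`sample_rate` follows `count` (2 bytes), so it starts at byte offset 2 and occupies 2 bytes.
Bytes at offsets 2..3: 6A AF.
Little-endian: lowest address holds the least-significant byte.
Reassemble most-significant byte first: AF 6A → 0xAF6A.

0xAF6A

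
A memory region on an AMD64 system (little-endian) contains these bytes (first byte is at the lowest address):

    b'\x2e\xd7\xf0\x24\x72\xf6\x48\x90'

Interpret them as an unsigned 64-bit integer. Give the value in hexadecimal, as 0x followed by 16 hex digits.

Little-endian: lowest address holds the least-significant byte.
Reassemble most-significant byte first: 90 48 F6 72 24 F0 D7 2E → 0x9048F67224F0D72E.

0x9048F67224F0D72E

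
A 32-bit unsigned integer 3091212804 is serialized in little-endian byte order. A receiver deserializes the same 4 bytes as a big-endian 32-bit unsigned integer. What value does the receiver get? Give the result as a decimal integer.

3091212804 in 32-bit hexadecimal is 0xB8402A04.
Stored little-endian, the bytes at ascending addresses are 04 2A 40 B8.
Read back as big-endian, the last byte is least significant, giving 0x042A40B8.
0x042A40B8 = 69877944.

69877944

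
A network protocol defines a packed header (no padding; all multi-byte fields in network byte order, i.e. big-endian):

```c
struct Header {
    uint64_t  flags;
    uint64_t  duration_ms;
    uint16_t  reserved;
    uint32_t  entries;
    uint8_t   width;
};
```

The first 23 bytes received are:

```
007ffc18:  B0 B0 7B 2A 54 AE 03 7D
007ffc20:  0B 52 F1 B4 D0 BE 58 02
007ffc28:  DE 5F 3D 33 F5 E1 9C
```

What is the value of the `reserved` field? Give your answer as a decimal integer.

`reserved` follows `flags` (8 B), `duration_ms` (8 B), so it starts at offset 8 + 8 = 16 and occupies 2 bytes.
Bytes at offsets 16..17: DE 5F.
Big-endian stores the most-significant byte at the lowest address.
The bytes are already most-significant first: 0xDE5F.
0xDE5F = 56927.

56927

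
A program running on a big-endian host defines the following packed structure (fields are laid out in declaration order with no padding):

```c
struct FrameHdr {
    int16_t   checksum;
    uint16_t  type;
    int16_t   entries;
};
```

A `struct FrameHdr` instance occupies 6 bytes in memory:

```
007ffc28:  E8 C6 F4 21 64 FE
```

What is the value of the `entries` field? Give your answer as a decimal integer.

`entries` follows `checksum` (2 B), `type` (2 B), so it starts at offset 2 + 2 = 4 and occupies 2 bytes.
Bytes at offsets 4..5: 64 FE.
Big-endian: lowest address holds the most-significant byte.
The bytes are already most-significant first: 0x64FE.
0x64FE = 25854.

25854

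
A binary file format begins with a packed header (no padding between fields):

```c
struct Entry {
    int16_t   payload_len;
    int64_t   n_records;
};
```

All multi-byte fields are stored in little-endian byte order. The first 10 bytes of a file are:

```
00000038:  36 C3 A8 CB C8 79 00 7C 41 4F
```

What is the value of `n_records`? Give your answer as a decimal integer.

5710982143967546280

`n_records` follows `payload_len` (2 bytes), so it starts at byte offset 2 and occupies 8 bytes.
Bytes at offsets 2..9: A8 CB C8 79 00 7C 41 4F.
Little-endian: lowest address holds the least-significant byte.
Reassemble most-significant byte first: 4F 41 7C 00 79 C8 CB A8 → 0x4F417C0079C8CBA8.
0x4F417C0079C8CBA8 = 5710982143967546280.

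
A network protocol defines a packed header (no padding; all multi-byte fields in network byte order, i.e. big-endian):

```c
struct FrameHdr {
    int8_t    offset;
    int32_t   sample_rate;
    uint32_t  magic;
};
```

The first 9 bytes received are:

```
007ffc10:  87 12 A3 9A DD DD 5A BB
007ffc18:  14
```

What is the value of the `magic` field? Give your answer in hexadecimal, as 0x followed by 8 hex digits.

`magic` follows `offset` (1 B), `sample_rate` (4 B), so it starts at offset 1 + 4 = 5 and occupies 4 bytes.
Bytes at offsets 5..8: DD 5A BB 14.
Big-endian: lowest address holds the most-significant byte.
The bytes are already most-significant first: 0xDD5ABB14.

0xDD5ABB14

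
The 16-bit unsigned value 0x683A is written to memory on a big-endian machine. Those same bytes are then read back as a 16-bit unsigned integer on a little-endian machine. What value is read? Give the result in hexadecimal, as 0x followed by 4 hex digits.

0x3A68

Stored big-endian, the bytes at ascending addresses are 68 3A.
Read back as little-endian, the first byte is least significant, giving 0x3A68.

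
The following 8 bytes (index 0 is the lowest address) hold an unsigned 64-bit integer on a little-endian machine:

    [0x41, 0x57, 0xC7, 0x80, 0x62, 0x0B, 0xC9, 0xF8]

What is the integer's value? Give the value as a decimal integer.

In little-endian order the low byte comes first in memory.
Reassemble most-significant byte first: F8 C9 0B 62 80 C7 57 41 → 0xF8C90B6280C75741.
0xF8C90B6280C75741 = 17926872309420218177.

17926872309420218177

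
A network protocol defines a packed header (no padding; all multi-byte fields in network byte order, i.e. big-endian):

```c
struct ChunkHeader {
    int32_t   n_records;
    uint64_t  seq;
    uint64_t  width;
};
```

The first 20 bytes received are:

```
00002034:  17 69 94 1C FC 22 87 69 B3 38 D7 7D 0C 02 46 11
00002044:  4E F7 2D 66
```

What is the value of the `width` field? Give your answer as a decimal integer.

865331118561766758

`width` follows `n_records` (4 B), `seq` (8 B), so it starts at offset 4 + 8 = 12 and occupies 8 bytes.
Bytes at offsets 12..19: 0C 02 46 11 4E F7 2D 66.
In big-endian order the high byte comes first in memory.
The bytes are already most-significant first: 0x0C0246114EF72D66.
0x0C0246114EF72D66 = 865331118561766758.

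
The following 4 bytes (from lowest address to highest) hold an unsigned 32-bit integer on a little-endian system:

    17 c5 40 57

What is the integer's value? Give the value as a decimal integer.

In little-endian order the low byte comes first in memory.
Reassemble most-significant byte first: 57 40 C5 17 → 0x5740C517.
0x5740C517 = 1463862551.

1463862551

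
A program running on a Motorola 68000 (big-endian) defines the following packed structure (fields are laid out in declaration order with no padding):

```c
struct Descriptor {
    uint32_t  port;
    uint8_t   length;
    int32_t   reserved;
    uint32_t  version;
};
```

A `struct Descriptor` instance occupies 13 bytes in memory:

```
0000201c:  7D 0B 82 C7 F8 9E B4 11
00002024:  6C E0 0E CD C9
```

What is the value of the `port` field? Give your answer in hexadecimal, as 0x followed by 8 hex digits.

`port` is the first field, at byte offset 0, occupying 4 bytes.
Bytes at offsets 0..3: 7D 0B 82 C7.
In big-endian order the high byte comes first in memory.
The bytes are already most-significant first: 0x7D0B82C7.

0x7D0B82C7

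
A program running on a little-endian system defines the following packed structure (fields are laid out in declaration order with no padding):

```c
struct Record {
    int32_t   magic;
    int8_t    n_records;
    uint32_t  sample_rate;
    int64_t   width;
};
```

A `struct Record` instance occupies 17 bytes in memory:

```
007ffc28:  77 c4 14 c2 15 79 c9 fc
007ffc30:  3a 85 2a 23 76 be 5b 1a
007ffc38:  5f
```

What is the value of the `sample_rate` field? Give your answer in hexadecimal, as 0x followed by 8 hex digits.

`sample_rate` follows `magic` (4 B), `n_records` (1 B), so it starts at offset 4 + 1 = 5 and occupies 4 bytes.
Bytes at offsets 5..8: 79 C9 FC 3A.
In little-endian order the low byte comes first in memory.
Reassemble most-significant byte first: 3A FC C9 79 → 0x3AFCC979.

0x3AFCC979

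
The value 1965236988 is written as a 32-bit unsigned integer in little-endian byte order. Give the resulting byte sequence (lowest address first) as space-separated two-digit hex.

1965236988 in hexadecimal, padded to 32 bits, is 0x752322FC.
Split into bytes (most-significant first): 75 23 22 FC.
Little-endian stores the least-significant byte at the lowest address.
So at ascending addresses the bytes are FC 22 23 75.

FC 22 23 75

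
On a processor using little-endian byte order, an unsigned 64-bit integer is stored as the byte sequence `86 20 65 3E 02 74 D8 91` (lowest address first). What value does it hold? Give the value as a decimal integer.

10509277283454623878

In little-endian order the low byte comes first in memory.
Reassemble most-significant byte first: 91 D8 74 02 3E 65 20 86 → 0x91D874023E652086.
0x91D874023E652086 = 10509277283454623878.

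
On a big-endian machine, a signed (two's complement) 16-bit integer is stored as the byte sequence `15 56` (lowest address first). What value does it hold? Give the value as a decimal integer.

Big-endian stores the most-significant byte at the lowest address.
The bytes are already most-significant first: 0x1556.
0x1556 = 5462.

5462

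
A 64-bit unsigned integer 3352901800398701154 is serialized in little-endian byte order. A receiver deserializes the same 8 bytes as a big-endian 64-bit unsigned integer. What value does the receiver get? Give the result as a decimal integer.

3352901800398701154 in 64-bit hexadecimal is 0x2E87E66C4B884262.
Stored little-endian, the bytes at ascending addresses are 62 42 88 4B 6C E6 87 2E.
Read back as big-endian, the last byte is least significant, giving 0x6242884B6CE6872E.
0x6242884B6CE6872E = 7080371421710812974.

7080371421710812974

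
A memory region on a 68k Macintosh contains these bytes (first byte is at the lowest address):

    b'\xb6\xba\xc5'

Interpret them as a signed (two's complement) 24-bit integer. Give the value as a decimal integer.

-4801851

In big-endian order the high byte comes first in memory.
The bytes are already most-significant first: 0xB6BAC5.
Top bit is set, so as a signed 24-bit value this is 0xB6BAC5 − 2^24 = -4801851.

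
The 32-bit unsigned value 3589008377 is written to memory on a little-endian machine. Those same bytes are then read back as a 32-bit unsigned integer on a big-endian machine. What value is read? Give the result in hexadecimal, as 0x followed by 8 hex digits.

3589008377 in 32-bit hexadecimal is 0xD5EBEBF9.
Stored little-endian, the bytes at ascending addresses are F9 EB EB D5.
Read back as big-endian, the last byte is least significant, giving 0xF9EBEBD5.

0xF9EBEBD5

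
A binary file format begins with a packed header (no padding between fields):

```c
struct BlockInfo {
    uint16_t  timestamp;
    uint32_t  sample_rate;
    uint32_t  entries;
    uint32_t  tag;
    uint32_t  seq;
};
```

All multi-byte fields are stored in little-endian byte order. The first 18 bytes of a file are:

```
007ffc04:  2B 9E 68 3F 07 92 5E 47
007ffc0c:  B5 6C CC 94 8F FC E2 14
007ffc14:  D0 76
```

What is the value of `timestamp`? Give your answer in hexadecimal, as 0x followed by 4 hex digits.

`timestamp` is the first field, at byte offset 0, occupying 2 bytes.
Bytes at offsets 0..1: 2B 9E.
In little-endian order the low byte comes first in memory.
Reassemble most-significant byte first: 9E 2B → 0x9E2B.

0x9E2B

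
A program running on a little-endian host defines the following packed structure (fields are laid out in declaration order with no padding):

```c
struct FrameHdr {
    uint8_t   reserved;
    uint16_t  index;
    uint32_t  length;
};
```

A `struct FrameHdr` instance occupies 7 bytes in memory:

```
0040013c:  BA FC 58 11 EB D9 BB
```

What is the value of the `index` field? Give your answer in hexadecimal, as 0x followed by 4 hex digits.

0x58FC

`index` follows `reserved` (1 byte), so it starts at byte offset 1 and occupies 2 bytes.
Bytes at offsets 1..2: FC 58.
In little-endian order the low byte comes first in memory.
Reassemble most-significant byte first: 58 FC → 0x58FC.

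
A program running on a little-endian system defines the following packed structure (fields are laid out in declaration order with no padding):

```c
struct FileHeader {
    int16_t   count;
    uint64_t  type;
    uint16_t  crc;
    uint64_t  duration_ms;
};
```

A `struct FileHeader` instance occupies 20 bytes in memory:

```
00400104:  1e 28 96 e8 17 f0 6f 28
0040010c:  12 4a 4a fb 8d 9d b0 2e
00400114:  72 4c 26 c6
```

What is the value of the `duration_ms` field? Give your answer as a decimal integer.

`duration_ms` follows `count` (2 B), `type` (8 B), `crc` (2 B), so it starts at offset 2 + 8 + 2 = 12 and occupies 8 bytes.
Bytes at offsets 12..19: 8D 9D B0 2E 72 4C 26 C6.
In little-endian order the low byte comes first in memory.
Reassemble most-significant byte first: C6 26 4C 72 2E B0 9D 8D → 0xC6264C722EB09D8D.
0xC6264C722EB09D8D = 14278183721918045581.

14278183721918045581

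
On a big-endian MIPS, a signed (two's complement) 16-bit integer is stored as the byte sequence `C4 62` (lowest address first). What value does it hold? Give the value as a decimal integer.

Big-endian stores the most-significant byte at the lowest address.
The bytes are already most-significant first: 0xC462.
Top bit is set, so as a signed 16-bit value this is 0xC462 − 2^16 = -15262.

-15262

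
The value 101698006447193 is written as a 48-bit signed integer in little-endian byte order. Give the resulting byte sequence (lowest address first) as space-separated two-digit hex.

101698006447193 in hexadecimal, padded to 48 bits, is 0x5C7E698C7459.
Split into bytes (most-significant first): 5C 7E 69 8C 74 59.
Little-endian stores the least-significant byte at the lowest address.
So at ascending addresses the bytes are 59 74 8C 69 7E 5C.

59 74 8C 69 7E 5C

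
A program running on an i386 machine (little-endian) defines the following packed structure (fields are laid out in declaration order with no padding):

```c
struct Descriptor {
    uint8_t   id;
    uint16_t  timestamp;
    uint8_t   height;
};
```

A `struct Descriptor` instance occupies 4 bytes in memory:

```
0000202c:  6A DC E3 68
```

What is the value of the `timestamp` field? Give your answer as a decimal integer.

58332

`timestamp` follows `id` (1 byte), so it starts at byte offset 1 and occupies 2 bytes.
Bytes at offsets 1..2: DC E3.
In little-endian order the low byte comes first in memory.
Reassemble most-significant byte first: E3 DC → 0xE3DC.
0xE3DC = 58332.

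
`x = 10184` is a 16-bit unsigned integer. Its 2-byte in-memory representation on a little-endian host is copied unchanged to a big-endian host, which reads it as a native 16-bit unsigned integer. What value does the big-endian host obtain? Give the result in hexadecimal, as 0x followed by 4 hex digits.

0xC827

10184 in 16-bit hexadecimal is 0x27C8.
Stored little-endian, the bytes at ascending addresses are C8 27.
Read back as big-endian, the last byte is least significant, giving 0xC827.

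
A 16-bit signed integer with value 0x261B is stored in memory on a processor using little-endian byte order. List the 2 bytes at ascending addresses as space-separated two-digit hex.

1B 26

Split into bytes (most-significant first): 26 1B.
In little-endian order the low byte comes first in memory.
So at ascending addresses the bytes are 1B 26.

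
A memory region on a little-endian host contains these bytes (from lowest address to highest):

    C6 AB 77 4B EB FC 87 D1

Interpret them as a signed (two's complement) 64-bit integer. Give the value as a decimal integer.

-3348429710413026362

In little-endian order the low byte comes first in memory.
Reassemble most-significant byte first: D1 87 FC EB 4B 77 AB C6 → 0xD187FCEB4B77ABC6.
Top bit is set, so as a signed 64-bit value this is 0xD187FCEB4B77ABC6 − 2^64 = -3348429710413026362.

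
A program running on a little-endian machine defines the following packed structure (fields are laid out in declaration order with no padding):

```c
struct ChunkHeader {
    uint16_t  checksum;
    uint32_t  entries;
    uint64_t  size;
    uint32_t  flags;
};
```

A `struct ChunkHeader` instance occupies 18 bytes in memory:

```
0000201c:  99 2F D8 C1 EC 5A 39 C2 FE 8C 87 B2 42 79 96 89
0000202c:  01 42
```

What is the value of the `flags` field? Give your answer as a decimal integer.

`flags` follows `checksum` (2 B), `entries` (4 B), `size` (8 B), so it starts at offset 2 + 4 + 8 = 14 and occupies 4 bytes.
Bytes at offsets 14..17: 96 89 01 42.
Little-endian stores the least-significant byte at the lowest address.
Reassemble most-significant byte first: 42 01 89 96 → 0x42018996.
0x42018996 = 1107397014.

1107397014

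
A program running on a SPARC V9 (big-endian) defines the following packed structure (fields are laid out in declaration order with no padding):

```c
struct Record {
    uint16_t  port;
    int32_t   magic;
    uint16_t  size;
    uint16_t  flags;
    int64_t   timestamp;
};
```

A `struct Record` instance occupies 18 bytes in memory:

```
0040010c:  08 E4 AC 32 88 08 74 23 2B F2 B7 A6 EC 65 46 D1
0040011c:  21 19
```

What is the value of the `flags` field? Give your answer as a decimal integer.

`flags` follows `port` (2 B), `magic` (4 B), `size` (2 B), so it starts at offset 2 + 4 + 2 = 8 and occupies 2 bytes.
Bytes at offsets 8..9: 2B F2.
Big-endian stores the most-significant byte at the lowest address.
The bytes are already most-significant first: 0x2BF2.
0x2BF2 = 11250.

11250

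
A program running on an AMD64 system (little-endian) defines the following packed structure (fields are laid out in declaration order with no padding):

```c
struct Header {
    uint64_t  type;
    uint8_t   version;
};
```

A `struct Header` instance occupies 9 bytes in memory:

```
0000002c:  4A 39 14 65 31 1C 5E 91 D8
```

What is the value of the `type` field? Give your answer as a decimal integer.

`type` is the first field, at byte offset 0, occupying 8 bytes.
Bytes at offsets 0..7: 4A 39 14 65 31 1C 5E 91.
Little-endian stores the least-significant byte at the lowest address.
Reassemble most-significant byte first: 91 5E 1C 31 65 14 39 4A → 0x915E1C316514394A.
0x915E1C316514394A = 10474840781785151818.

10474840781785151818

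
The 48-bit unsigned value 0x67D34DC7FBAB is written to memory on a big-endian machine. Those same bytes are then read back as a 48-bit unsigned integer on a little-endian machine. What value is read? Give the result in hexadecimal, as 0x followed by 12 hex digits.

Stored big-endian, the bytes at ascending addresses are 67 D3 4D C7 FB AB.
Read back as little-endian, the first byte is least significant, giving 0xABFBC74DD367.

0xABFBC74DD367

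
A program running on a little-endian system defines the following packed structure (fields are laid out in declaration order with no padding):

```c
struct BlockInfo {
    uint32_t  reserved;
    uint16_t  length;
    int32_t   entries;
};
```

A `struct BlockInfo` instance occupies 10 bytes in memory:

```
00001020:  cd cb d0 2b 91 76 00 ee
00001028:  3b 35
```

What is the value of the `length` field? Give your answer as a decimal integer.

`length` follows `reserved` (4 bytes), so it starts at byte offset 4 and occupies 2 bytes.
Bytes at offsets 4..5: 91 76.
In little-endian order the low byte comes first in memory.
Reassemble most-significant byte first: 76 91 → 0x7691.
0x7691 = 30353.

30353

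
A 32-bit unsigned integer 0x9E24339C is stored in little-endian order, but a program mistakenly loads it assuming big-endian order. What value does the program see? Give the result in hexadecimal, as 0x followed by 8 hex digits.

0x9C33249E

Stored little-endian, the bytes at ascending addresses are 9C 33 24 9E.
Read back as big-endian, the last byte is least significant, giving 0x9C33249E.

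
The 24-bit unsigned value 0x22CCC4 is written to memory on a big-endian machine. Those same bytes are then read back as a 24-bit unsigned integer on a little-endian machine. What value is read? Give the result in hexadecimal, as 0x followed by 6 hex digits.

Stored big-endian, the bytes at ascending addresses are 22 CC C4.
Read back as little-endian, the first byte is least significant, giving 0xC4CC22.

0xC4CC22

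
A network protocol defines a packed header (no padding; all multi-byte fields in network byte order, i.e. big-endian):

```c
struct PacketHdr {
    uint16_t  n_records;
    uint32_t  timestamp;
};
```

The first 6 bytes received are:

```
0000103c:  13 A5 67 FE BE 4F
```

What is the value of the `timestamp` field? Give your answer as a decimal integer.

`timestamp` follows `n_records` (2 bytes), so it starts at byte offset 2 and occupies 4 bytes.
Bytes at offsets 2..5: 67 FE BE 4F.
In big-endian order the high byte comes first in memory.
The bytes are already most-significant first: 0x67FEBE4F.
0x67FEBE4F = 1744748111.

1744748111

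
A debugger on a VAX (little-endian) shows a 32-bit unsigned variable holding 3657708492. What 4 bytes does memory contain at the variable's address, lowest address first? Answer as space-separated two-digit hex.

CC 33 04 DA

3657708492 in hexadecimal, padded to 32 bits, is 0xDA0433CC.
Split into bytes (most-significant first): DA 04 33 CC.
Little-endian stores the least-significant byte at the lowest address.
So at ascending addresses the bytes are CC 33 04 DA.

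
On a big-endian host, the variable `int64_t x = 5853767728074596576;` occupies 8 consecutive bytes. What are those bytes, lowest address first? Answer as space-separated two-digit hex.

5853767728074596576 in hexadecimal, padded to 64 bits, is 0x513CC2BBED8820E0.
Split into bytes (most-significant first): 51 3C C2 BB ED 88 20 E0.
Big-endian stores the most-significant byte at the lowest address.
So the memory order matches the most-significant-first order: 51 3C C2 BB ED 88 20 E0.

51 3C C2 BB ED 88 20 E0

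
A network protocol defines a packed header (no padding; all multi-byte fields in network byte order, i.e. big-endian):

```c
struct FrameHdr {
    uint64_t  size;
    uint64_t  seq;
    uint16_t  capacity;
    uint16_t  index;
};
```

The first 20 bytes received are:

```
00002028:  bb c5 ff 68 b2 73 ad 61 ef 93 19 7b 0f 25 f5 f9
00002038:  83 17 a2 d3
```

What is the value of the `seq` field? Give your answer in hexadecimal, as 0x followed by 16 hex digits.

0xEF93197B0F25F5F9

`seq` follows `size` (8 bytes), so it starts at byte offset 8 and occupies 8 bytes.
Bytes at offsets 8..15: EF 93 19 7B 0F 25 F5 F9.
In big-endian order the high byte comes first in memory.
The bytes are already most-significant first: 0xEF93197B0F25F5F9.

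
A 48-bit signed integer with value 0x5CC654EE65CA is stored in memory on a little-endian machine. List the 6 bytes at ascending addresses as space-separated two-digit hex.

Split into bytes (most-significant first): 5C C6 54 EE 65 CA.
Little-endian: lowest address holds the least-significant byte.
So at ascending addresses the bytes are CA 65 EE 54 C6 5C.

CA 65 EE 54 C6 5C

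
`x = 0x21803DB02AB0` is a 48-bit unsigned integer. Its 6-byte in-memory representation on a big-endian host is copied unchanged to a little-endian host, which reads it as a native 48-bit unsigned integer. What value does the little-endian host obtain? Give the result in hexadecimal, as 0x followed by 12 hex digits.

0xB02AB03D8021

Stored big-endian, the bytes at ascending addresses are 21 80 3D B0 2A B0.
Read back as little-endian, the first byte is least significant, giving 0xB02AB03D8021.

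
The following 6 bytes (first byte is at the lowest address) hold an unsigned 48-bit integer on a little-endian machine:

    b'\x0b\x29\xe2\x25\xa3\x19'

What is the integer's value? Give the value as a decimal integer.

28188505942283

Little-endian: lowest address holds the least-significant byte.
Reassemble most-significant byte first: 19 A3 25 E2 29 0B → 0x19A325E2290B.
0x19A325E2290B = 28188505942283.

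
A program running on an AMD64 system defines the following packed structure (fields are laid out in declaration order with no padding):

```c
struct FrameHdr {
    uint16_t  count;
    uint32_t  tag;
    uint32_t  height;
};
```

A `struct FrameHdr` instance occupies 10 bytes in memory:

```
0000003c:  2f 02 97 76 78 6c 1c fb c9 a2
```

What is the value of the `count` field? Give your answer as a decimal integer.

559

`count` is the first field, at byte offset 0, occupying 2 bytes.
Bytes at offsets 0..1: 2F 02.
Little-endian stores the least-significant byte at the lowest address.
Reassemble most-significant byte first: 02 2F → 0x022F.
0x022F = 559.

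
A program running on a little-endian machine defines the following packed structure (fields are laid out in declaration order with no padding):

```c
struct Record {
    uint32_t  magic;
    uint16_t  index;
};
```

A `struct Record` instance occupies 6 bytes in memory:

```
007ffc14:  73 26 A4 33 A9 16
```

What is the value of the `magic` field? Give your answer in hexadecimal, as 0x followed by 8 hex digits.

0x33A42673

`magic` is the first field, at byte offset 0, occupying 4 bytes.
Bytes at offsets 0..3: 73 26 A4 33.
Little-endian stores the least-significant byte at the lowest address.
Reassemble most-significant byte first: 33 A4 26 73 → 0x33A42673.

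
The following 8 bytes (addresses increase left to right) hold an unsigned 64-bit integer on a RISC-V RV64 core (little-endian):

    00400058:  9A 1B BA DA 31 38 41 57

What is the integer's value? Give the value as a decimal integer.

In little-endian order the low byte comes first in memory.
Reassemble most-significant byte first: 57 41 38 31 DA BA 1B 9A → 0x57413831DABA1B9A.
0x57413831DABA1B9A = 6287368341560105882.

6287368341560105882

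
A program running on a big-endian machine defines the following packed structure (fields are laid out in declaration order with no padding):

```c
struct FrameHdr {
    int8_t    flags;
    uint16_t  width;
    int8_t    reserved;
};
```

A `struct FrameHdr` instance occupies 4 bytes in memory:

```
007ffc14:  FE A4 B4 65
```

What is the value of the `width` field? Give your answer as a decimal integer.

`width` follows `flags` (1 byte), so it starts at byte offset 1 and occupies 2 bytes.
Bytes at offsets 1..2: A4 B4.
Big-endian: lowest address holds the most-significant byte.
The bytes are already most-significant first: 0xA4B4.
0xA4B4 = 42164.

42164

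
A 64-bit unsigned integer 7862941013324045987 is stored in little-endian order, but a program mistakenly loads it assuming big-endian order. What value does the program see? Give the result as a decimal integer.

7862941013324045987 in 64-bit hexadecimal is 0x6D1EC73125079EA3.
Stored little-endian, the bytes at ascending addresses are A3 9E 07 25 31 C7 1E 6D.
Read back as big-endian, the last byte is least significant, giving 0xA39E072531C71E6D.
0xA39E072531C71E6D = 11789868730832854637.

11789868730832854637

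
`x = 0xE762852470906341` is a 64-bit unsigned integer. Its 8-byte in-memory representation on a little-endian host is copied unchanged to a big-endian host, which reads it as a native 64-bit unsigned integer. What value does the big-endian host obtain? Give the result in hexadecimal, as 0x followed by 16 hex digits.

Stored little-endian, the bytes at ascending addresses are 41 63 90 70 24 85 62 E7.
Read back as big-endian, the last byte is least significant, giving 0x41639070248562E7.

0x41639070248562E7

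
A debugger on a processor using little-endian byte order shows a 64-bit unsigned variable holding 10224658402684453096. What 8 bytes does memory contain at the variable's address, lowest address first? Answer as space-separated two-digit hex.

E8 40 B8 09 A5 48 E5 8D

10224658402684453096 in hexadecimal, padded to 64 bits, is 0x8DE548A509B840E8.
Split into bytes (most-significant first): 8D E5 48 A5 09 B8 40 E8.
Little-endian stores the least-significant byte at the lowest address.
So at ascending addresses the bytes are E8 40 B8 09 A5 48 E5 8D.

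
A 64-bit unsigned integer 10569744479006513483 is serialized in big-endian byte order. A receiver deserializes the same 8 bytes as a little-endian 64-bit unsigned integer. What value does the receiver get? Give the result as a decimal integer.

5429604255537737618

10569744479006513483 in 64-bit hexadecimal is 0x92AF469A4DD4594B.
Stored big-endian, the bytes at ascending addresses are 92 AF 46 9A 4D D4 59 4B.
Read back as little-endian, the first byte is least significant, giving 0x4B59D44D9A46AF92.
0x4B59D44D9A46AF92 = 5429604255537737618.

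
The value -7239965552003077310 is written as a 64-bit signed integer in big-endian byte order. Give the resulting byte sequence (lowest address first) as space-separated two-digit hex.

9B 86 79 B0 7E CA AB 42

Two's complement of -7239965552003077310 in 64 bits: 7239965552003077310 = 0x6479864F813554BE; invert → 0x9B8679B07ECAAB41; add 1 → 0x9B8679B07ECAAB42.
Split into bytes (most-significant first): 9B 86 79 B0 7E CA AB 42.
In big-endian order the high byte comes first in memory.
So the memory order matches the most-significant-first order: 9B 86 79 B0 7E CA AB 42.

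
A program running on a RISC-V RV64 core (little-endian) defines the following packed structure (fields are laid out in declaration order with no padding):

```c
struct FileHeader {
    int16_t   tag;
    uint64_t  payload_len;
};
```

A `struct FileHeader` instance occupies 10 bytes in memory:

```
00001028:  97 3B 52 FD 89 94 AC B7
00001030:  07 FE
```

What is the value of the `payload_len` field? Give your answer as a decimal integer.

18304801162324999506

`payload_len` follows `tag` (2 bytes), so it starts at byte offset 2 and occupies 8 bytes.
Bytes at offsets 2..9: 52 FD 89 94 AC B7 07 FE.
Little-endian: lowest address holds the least-significant byte.
Reassemble most-significant byte first: FE 07 B7 AC 94 89 FD 52 → 0xFE07B7AC9489FD52.
0xFE07B7AC9489FD52 = 18304801162324999506.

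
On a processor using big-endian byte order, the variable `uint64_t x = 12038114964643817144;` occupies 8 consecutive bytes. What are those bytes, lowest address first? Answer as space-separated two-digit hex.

A7 0F F9 C7 98 E8 A6 B8

12038114964643817144 in hexadecimal, padded to 64 bits, is 0xA70FF9C798E8A6B8.
Split into bytes (most-significant first): A7 0F F9 C7 98 E8 A6 B8.
In big-endian order the high byte comes first in memory.
So the memory order matches the most-significant-first order: A7 0F F9 C7 98 E8 A6 B8.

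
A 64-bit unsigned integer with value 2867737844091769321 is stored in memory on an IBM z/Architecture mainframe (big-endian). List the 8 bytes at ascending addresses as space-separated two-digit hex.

2867737844091769321 in hexadecimal, padded to 64 bits, is 0x27CC40601208D1E9.
Split into bytes (most-significant first): 27 CC 40 60 12 08 D1 E9.
Big-endian stores the most-significant byte at the lowest address.
So the memory order matches the most-significant-first order: 27 CC 40 60 12 08 D1 E9.

27 CC 40 60 12 08 D1 E9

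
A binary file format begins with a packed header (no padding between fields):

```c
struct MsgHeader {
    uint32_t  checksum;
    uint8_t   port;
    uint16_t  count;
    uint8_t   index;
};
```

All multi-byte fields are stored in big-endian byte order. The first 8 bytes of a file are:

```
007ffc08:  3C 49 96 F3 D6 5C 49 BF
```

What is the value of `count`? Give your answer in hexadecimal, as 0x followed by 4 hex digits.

0x5C49

`count` follows `checksum` (4 B), `port` (1 B), so it starts at offset 4 + 1 = 5 and occupies 2 bytes.
Bytes at offsets 5..6: 5C 49.
Big-endian stores the most-significant byte at the lowest address.
The bytes are already most-significant first: 0x5C49.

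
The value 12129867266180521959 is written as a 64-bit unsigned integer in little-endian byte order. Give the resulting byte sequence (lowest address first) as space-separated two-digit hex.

E7 1F 54 05 03 F2 55 A8

12129867266180521959 in hexadecimal, padded to 64 bits, is 0xA855F20305541FE7.
Split into bytes (most-significant first): A8 55 F2 03 05 54 1F E7.
In little-endian order the low byte comes first in memory.
So at ascending addresses the bytes are E7 1F 54 05 03 F2 55 A8.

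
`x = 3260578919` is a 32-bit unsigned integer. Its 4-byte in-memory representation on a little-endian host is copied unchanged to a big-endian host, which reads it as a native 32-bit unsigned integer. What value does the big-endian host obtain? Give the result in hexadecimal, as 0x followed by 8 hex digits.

3260578919 in 32-bit hexadecimal is 0xC2587C67.
Stored little-endian, the bytes at ascending addresses are 67 7C 58 C2.
Read back as big-endian, the last byte is least significant, giving 0x677C58C2.

0x677C58C2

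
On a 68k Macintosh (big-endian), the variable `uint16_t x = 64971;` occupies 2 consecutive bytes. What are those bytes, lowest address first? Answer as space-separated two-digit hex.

FD CB

64971 in hexadecimal, padded to 16 bits, is 0xFDCB.
Split into bytes (most-significant first): FD CB.
Big-endian stores the most-significant byte at the lowest address.
So the memory order matches the most-significant-first order: FD CB.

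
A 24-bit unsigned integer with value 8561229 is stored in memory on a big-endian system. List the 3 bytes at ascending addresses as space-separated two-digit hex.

82 A2 4D

8561229 in hexadecimal, padded to 24 bits, is 0x82A24D.
Split into bytes (most-significant first): 82 A2 4D.
Big-endian: lowest address holds the most-significant byte.
So the memory order matches the most-significant-first order: 82 A2 4D.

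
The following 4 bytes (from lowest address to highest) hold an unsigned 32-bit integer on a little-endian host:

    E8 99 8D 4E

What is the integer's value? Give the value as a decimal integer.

1317902824

Little-endian stores the least-significant byte at the lowest address.
Reassemble most-significant byte first: 4E 8D 99 E8 → 0x4E8D99E8.
0x4E8D99E8 = 1317902824.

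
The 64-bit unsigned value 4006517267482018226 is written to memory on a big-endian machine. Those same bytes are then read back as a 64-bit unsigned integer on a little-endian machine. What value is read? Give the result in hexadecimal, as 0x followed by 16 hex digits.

4006517267482018226 in 64-bit hexadecimal is 0x379A023A32BC01B2.
Stored big-endian, the bytes at ascending addresses are 37 9A 02 3A 32 BC 01 B2.
Read back as little-endian, the first byte is least significant, giving 0xB201BC323A029A37.

0xB201BC323A029A37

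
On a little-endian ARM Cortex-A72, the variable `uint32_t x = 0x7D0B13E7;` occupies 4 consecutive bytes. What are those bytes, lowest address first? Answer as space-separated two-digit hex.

E7 13 0B 7D

Split into bytes (most-significant first): 7D 0B 13 E7.
In little-endian order the low byte comes first in memory.
So at ascending addresses the bytes are E7 13 0B 7D.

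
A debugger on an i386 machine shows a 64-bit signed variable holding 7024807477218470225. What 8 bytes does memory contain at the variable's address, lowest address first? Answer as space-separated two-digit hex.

7024807477218470225 in hexadecimal, padded to 64 bits, is 0x617D212E771D6951.
Split into bytes (most-significant first): 61 7D 21 2E 77 1D 69 51.
Little-endian stores the least-significant byte at the lowest address.
So at ascending addresses the bytes are 51 69 1D 77 2E 21 7D 61.

51 69 1D 77 2E 21 7D 61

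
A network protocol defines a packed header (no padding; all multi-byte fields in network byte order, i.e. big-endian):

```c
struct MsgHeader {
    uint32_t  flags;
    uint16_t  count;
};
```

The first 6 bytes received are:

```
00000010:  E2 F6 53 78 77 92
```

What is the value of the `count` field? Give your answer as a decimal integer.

`count` follows `flags` (4 bytes), so it starts at byte offset 4 and occupies 2 bytes.
Bytes at offsets 4..5: 77 92.
Big-endian stores the most-significant byte at the lowest address.
The bytes are already most-significant first: 0x7792.
0x7792 = 30610.

30610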